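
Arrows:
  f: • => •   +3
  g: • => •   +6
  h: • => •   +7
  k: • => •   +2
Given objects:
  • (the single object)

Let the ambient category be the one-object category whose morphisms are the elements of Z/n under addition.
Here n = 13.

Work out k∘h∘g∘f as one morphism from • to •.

  0 +3≡3 +6≡9 +7≡3 +2≡5  (mod 13)
⟦path⟧: +5

Answer: +5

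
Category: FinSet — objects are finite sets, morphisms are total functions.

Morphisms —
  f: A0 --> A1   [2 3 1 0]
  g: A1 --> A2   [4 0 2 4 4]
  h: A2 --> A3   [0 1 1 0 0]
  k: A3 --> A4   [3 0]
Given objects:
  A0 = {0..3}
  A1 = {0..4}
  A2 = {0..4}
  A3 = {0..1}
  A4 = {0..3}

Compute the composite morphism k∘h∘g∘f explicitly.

  0 f-->2 g-->2 h-->1 k-->0
  1 f-->3 g-->4 h-->0 k-->3
  2 f-->1 g-->0 h-->0 k-->3
  3 f-->0 g-->4 h-->0 k-->3
result: [0 3 3 3]

Answer: [0 3 3 3]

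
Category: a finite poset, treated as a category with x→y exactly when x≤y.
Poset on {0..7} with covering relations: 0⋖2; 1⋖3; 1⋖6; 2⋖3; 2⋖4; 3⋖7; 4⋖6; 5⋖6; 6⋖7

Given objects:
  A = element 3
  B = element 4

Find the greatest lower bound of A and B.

Answer: A∧B = 2

Derivation:
{x : x⊑A ∧ x⊑B} = {0,2}  (A=3, B=4)
  0 ⊑ 2
  2 ⊑ 2
glb = 2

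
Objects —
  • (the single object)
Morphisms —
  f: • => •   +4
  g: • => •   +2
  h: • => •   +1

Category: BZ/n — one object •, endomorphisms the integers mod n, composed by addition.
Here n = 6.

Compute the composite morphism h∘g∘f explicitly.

  0 +4≡4 +2≡0 +1≡1  (mod 6)
⟦path⟧: +1

Answer: +1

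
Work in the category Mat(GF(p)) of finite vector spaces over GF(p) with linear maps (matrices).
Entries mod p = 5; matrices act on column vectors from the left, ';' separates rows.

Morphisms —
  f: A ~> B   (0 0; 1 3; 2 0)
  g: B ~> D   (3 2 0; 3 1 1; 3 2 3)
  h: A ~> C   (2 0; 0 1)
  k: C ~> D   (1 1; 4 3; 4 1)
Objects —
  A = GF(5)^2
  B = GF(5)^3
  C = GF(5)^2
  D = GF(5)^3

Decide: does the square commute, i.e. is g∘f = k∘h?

1) trace f;g:
  e0=[1,0] f~>[0,1,2] g~>[2,3,3]
  e1=[0,1] f~>[0,3,0] g~>[1,3,1]
  result₁ = (2 1; 3 3; 3 1)
2) trace h;k:
  e0=[1,0] h~>[2,0] k~>[2,3,3]
  e1=[0,1] h~>[0,1] k~>[1,3,1]
  result₂ = (2 1; 3 3; 3 1)
Equal? YES — commutes

Answer: COMMUTES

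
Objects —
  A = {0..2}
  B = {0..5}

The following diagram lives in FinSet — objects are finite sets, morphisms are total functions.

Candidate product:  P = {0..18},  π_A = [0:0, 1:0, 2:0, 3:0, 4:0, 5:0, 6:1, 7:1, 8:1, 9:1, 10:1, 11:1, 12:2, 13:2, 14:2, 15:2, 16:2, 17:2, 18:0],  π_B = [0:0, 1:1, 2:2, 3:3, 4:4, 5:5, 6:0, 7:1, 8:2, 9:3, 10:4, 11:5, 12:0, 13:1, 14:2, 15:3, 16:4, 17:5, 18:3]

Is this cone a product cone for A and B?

Answer: NOT A VALID PRODUCT — |P|=19 ≠ |A|·|B|=18

Trace:
|A|·|B| = 3·6 = 18;  |P| = 19
  → cardinalities differ; no bijection possible.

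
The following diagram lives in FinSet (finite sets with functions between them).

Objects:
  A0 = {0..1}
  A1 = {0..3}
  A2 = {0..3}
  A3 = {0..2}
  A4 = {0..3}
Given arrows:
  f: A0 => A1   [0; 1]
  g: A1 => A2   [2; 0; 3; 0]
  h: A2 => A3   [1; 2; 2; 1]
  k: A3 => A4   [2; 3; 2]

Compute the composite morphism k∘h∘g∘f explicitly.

Answer: [2; 3]

Trace:
  0 f=>0 g=>2 h=>2 k=>2
  1 f=>1 g=>0 h=>1 k=>3
result: [2; 3]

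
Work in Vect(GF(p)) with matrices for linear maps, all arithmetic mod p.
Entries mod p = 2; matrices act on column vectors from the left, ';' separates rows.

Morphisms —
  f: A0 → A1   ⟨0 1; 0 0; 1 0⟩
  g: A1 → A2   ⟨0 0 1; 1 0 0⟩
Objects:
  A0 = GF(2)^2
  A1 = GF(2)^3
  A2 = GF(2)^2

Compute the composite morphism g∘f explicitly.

Answer: ⟨1 0; 0 1⟩

Derivation:
  e0=[1,0] f→[0,0,1] g→[1,0]
  e1=[0,1] f→[1,0,0] g→[0,1]
⟦path⟧: ⟨1 0; 0 1⟩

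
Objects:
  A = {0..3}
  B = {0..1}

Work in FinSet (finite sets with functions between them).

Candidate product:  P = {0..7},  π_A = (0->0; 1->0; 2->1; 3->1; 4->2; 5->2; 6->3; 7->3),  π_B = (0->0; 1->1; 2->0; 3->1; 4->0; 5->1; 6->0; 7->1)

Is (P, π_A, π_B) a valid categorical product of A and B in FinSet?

Answer: VALID PRODUCT

Work:
|A|·|B| = 4·2 = 8;  |P| = 8
Check the pairing map k ↦ (π_A(k), π_B(k)):
  0 -> (0,0)
  1 -> (0,1)
  2 -> (1,0)
  3 -> (1,1)
  4 -> (2,0)
  5 -> (2,1)
  6 -> (3,0)
  7 -> (3,1)
distinct pairs in image: 8 / 8 needed
  → bijection onto A×B; projections well-typed.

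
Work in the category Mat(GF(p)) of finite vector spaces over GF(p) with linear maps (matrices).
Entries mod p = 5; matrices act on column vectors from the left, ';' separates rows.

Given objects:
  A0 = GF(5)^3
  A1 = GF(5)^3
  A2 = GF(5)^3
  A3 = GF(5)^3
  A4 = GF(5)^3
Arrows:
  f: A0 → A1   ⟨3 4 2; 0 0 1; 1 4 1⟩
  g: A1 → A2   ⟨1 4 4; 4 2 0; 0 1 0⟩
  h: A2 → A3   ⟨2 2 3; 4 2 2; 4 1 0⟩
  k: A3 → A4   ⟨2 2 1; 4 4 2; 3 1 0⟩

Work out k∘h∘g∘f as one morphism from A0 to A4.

Answer: ⟨0 4 0; 0 3 0; 1 3 1⟩

Derivation:
  e0=⟨1,0,0⟩ f→⟨3,0,1⟩ g→⟨2,2,0⟩ h→⟨3,2,0⟩ k→⟨0,0,1⟩
  e1=⟨0,1,0⟩ f→⟨4,0,4⟩ g→⟨0,1,0⟩ h→⟨2,2,1⟩ k→⟨4,3,3⟩
  e2=⟨0,0,1⟩ f→⟨2,1,1⟩ g→⟨0,0,1⟩ h→⟨3,2,0⟩ k→⟨0,0,1⟩
⟦path⟧: ⟨0 4 0; 0 3 0; 1 3 1⟩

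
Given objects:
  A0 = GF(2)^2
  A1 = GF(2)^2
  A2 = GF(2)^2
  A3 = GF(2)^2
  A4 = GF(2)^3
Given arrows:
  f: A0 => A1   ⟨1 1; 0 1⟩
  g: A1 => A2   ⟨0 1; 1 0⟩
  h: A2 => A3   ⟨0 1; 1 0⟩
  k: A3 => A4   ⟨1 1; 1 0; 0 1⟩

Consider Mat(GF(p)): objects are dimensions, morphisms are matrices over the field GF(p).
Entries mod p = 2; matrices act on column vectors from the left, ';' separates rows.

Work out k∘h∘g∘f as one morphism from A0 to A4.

Answer: ⟨1 0; 1 1; 0 1⟩

Derivation:
  e0=(1,0) f=>(1,0) g=>(0,1) h=>(1,0) k=>(1,1,0)
  e1=(0,1) f=>(1,1) g=>(1,1) h=>(1,1) k=>(0,1,1)
composite: ⟨1 0; 1 1; 0 1⟩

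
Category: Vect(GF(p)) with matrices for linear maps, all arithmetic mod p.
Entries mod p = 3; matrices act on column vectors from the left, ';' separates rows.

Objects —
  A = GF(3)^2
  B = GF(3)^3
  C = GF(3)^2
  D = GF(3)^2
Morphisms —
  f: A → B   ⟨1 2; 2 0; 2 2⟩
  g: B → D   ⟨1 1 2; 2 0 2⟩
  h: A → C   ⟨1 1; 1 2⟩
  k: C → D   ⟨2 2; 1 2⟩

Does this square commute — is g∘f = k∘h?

Along f;g (path 1):
  e0=(1,0) f→(1,2,2) g→(1,0)
  e1=(0,1) f→(2,0,2) g→(0,2)
  result₁ = ⟨1 0; 0 2⟩
Along h;k (path 2):
  e0=(1,0) h→(1,1) k→(1,0)
  e1=(0,1) h→(1,2) k→(0,2)
  result₂ = ⟨1 0; 0 2⟩
Equal? equal; square commutes

Answer: COMMUTES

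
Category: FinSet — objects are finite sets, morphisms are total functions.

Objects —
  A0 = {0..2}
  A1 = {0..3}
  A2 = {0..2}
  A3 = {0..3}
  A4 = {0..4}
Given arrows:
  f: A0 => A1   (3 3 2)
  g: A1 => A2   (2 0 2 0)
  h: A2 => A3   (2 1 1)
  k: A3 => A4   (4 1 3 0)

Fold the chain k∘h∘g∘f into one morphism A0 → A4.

  0 f=>3 g=>0 h=>2 k=>3
  1 f=>3 g=>0 h=>2 k=>3
  2 f=>2 g=>2 h=>1 k=>1
composite: (3 3 1)

Answer: (3 3 1)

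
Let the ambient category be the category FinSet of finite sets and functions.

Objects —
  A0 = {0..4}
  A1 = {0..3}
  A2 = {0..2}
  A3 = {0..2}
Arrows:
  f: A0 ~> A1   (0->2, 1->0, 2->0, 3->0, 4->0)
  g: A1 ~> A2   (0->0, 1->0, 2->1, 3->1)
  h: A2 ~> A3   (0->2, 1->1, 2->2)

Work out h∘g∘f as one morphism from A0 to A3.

  0 f~>2 g~>1 h~>1
  1 f~>0 g~>0 h~>2
  2 f~>0 g~>0 h~>2
  3 f~>0 g~>0 h~>2
  4 f~>0 g~>0 h~>2
⟦path⟧: (0->1, 1->2, 2->2, 3->2, 4->2)

Answer: (0->1, 1->2, 2->2, 3->2, 4->2)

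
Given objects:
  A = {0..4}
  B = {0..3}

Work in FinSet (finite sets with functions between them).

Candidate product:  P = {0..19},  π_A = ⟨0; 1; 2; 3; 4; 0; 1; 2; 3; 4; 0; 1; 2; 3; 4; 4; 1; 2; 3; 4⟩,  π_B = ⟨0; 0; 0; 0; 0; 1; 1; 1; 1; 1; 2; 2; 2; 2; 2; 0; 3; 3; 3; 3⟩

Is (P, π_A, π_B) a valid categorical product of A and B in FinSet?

|A|·|B| = 5·4 = 20;  |P| = 20
Check the pairing map k ↦ (π_A(k), π_B(k)):
  0 ↦ (0,0)
  1 ↦ (1,0)
  2 ↦ (2,0)
  3 ↦ (3,0)
  4 ↦ (4,0)
  5 ↦ (0,1)
  6 ↦ (1,1)
  7 ↦ (2,1)
  8 ↦ (3,1)
  9 ↦ (4,1)
  10 ↦ (0,2)
  11 ↦ (1,2)
  12 ↦ (2,2)
  13 ↦ (3,2)
  14 ↦ (4,2)
  15 ↦ (4,0)  ✗ repeats pair of k=4
  16 ↦ (1,3)
  17 ↦ (2,3)
  18 ↦ (3,3)
  19 ↦ (4,3)
distinct pairs in image: 19 / 20 needed
  → (4,0) hit at k=4 and k=15

Answer: NOT A VALID PRODUCT — duplicate pair at indices 4,15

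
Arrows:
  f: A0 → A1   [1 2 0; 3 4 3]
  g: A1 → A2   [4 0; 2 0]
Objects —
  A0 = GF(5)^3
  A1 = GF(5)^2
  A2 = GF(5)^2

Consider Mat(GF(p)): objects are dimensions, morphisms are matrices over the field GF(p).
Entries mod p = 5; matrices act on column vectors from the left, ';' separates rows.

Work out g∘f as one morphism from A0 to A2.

  e0=[1,0,0] f→[1,3] g→[4,2]
  e1=[0,1,0] f→[2,4] g→[3,4]
  e2=[0,0,1] f→[0,3] g→[0,0]
composite: [4 3 0; 2 4 0]

Answer: [4 3 0; 2 4 0]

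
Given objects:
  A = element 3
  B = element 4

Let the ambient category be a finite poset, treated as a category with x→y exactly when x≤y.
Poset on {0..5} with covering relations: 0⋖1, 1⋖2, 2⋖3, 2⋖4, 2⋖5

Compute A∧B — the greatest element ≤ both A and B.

Common predecessors of 3,4: {0,1,2}
  0 ≤ 2
  1 ≤ 2
  2 ≤ 2
glb = 2

Answer: A∧B = 2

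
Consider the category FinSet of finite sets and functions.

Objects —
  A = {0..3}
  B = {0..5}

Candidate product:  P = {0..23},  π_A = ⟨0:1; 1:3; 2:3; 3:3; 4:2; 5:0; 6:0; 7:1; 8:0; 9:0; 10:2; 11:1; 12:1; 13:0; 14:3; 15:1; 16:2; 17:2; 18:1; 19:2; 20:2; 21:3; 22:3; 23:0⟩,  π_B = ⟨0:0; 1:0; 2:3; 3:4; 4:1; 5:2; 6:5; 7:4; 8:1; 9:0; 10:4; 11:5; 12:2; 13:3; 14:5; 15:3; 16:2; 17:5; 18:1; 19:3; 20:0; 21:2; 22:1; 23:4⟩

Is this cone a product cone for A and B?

Answer: VALID PRODUCT

Trace:
|A|·|B| = 4·6 = 24;  |P| = 24
Check the pairing map k ↦ (π_A(k), π_B(k)):
  0 : (1,0)
  1 : (3,0)
  2 : (3,3)
  3 : (3,4)
  4 : (2,1)
  5 : (0,2)
  6 : (0,5)
  7 : (1,4)
  8 : (0,1)
  9 : (0,0)
  10 : (2,4)
  11 : (1,5)
  12 : (1,2)
  13 : (0,3)
  14 : (3,5)
  15 : (1,3)
  16 : (2,2)
  17 : (2,5)
  18 : (1,1)
  19 : (2,3)
  20 : (2,0)
  21 : (3,2)
  22 : (3,1)
  23 : (0,4)
distinct pairs in image: 24 / 24 needed
  → bijection onto A×B; projections well-typed.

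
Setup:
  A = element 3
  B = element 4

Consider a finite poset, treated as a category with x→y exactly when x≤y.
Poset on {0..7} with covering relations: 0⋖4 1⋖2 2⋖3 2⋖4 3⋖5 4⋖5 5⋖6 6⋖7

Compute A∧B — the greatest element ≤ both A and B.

{x : x≤A ∧ x≤B} = {1,2}  (A=3, B=4)
  1 ≤ 2
  2 ≤ 2
glb = 2

Answer: A∧B = 2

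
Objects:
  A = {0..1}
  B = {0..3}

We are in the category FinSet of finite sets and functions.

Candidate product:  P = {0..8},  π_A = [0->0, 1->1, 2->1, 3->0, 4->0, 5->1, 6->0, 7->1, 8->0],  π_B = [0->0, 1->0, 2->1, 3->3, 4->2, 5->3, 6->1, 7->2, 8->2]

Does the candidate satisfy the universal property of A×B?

|A|·|B| = 2·4 = 8;  |P| = 9
  → cardinalities differ; no bijection possible.

Answer: NOT A VALID PRODUCT — |P|=9 ≠ |A|·|B|=8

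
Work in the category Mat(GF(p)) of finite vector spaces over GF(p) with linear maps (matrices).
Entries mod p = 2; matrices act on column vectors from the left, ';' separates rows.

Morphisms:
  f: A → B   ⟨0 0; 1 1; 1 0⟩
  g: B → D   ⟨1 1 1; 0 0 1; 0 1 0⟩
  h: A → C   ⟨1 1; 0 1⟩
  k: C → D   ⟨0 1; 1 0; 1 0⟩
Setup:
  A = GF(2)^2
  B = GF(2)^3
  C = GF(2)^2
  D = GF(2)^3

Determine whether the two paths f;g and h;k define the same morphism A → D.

Along f;g (path 1):
  e0=⟨1,0⟩ f→⟨0,1,1⟩ g→⟨0,1,1⟩
  e1=⟨0,1⟩ f→⟨0,1,0⟩ g→⟨1,0,1⟩
  ⟦path⟧₁ = ⟨0 1; 1 0; 1 1⟩
Along h;k (path 2):
  e0=⟨1,0⟩ h→⟨1,0⟩ k→⟨0,1,1⟩
  e1=⟨0,1⟩ h→⟨1,1⟩ k→⟨1,1,1⟩
  ⟦path⟧₂ = ⟨0 1; 1 1; 1 1⟩
Equal? distinct morphisms ✗

Answer: DOES NOT COMMUTE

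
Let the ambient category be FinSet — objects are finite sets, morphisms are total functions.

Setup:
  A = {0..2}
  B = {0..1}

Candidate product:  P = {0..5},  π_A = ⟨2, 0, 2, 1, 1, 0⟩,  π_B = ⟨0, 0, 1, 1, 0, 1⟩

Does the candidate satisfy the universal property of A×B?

Answer: VALID PRODUCT

Trace:
|A|·|B| = 3·2 = 6;  |P| = 6
Check the pairing map k ↦ (π_A(k), π_B(k)):
  0 ↦ (2,0)
  1 ↦ (0,0)
  2 ↦ (2,1)
  3 ↦ (1,1)
  4 ↦ (1,0)
  5 ↦ (0,1)
distinct pairs in image: 6 / 6 needed
  → bijection onto A×B; projections well-typed.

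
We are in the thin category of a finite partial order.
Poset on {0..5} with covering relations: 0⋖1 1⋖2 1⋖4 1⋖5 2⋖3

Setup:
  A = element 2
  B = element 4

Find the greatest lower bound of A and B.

Common predecessors of 2,4: {0,1}
  0 <= 1
  1 <= 1
glb = 1

Answer: A∧B = 1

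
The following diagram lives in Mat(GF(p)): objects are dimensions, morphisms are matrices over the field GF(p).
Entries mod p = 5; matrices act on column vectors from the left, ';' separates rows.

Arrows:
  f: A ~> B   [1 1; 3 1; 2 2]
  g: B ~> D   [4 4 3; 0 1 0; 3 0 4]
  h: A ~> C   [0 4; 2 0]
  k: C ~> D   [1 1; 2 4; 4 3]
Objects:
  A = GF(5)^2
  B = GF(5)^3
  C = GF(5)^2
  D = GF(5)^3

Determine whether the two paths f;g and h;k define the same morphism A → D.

Answer: DOES NOT COMMUTE

Derivation:
Path 1 = f;g:
  e0=[1,0] f~>[1,3,2] g~>[2,3,1]
  e1=[0,1] f~>[1,1,2] g~>[4,1,1]
  ⟦path⟧₁ = [2 4; 3 1; 1 1]
Path 2 = h;k:
  e0=[1,0] h~>[0,2] k~>[2,3,1]
  e1=[0,1] h~>[4,0] k~>[4,3,1]
  ⟦path⟧₂ = [2 4; 3 3; 1 1]
Equal? NO — does not commute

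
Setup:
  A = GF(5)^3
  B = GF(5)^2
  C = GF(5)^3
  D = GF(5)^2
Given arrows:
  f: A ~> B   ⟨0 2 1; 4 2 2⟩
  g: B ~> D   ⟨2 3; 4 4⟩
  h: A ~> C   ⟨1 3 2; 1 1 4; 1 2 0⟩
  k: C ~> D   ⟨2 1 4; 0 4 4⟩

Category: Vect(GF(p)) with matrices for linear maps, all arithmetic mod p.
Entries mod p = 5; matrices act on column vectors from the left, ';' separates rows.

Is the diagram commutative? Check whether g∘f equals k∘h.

Answer: DOES NOT COMMUTE

Trace:
Path 1 = f;g:
  e0=⟨1,0,0⟩ f~>⟨0,4⟩ g~>⟨2,1⟩
  e1=⟨0,1,0⟩ f~>⟨2,2⟩ g~>⟨0,1⟩
  e2=⟨0,0,1⟩ f~>⟨1,2⟩ g~>⟨3,2⟩
  result₁ = ⟨2 0 3; 1 1 2⟩
Path 2 = h;k:
  e0=⟨1,0,0⟩ h~>⟨1,1,1⟩ k~>⟨2,3⟩
  e1=⟨0,1,0⟩ h~>⟨3,1,2⟩ k~>⟨0,2⟩
  e2=⟨0,0,1⟩ h~>⟨2,4,0⟩ k~>⟨3,1⟩
  result₂ = ⟨2 0 3; 3 2 1⟩
Equal? NO — does not commute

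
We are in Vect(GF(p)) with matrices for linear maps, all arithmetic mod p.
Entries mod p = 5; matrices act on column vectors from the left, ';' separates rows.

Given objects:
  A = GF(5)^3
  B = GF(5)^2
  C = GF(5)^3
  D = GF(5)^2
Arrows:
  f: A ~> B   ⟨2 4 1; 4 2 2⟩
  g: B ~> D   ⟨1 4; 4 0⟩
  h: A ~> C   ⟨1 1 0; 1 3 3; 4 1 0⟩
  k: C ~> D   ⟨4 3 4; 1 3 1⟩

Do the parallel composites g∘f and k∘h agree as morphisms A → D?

Answer: COMMUTES

Derivation:
Along f;g (path 1):
  e0=[1,0,0] f~>[2,4] g~>[3,3]
  e1=[0,1,0] f~>[4,2] g~>[2,1]
  e2=[0,0,1] f~>[1,2] g~>[4,4]
  ⟦path⟧₁ = ⟨3 2 4; 3 1 4⟩
Along h;k (path 2):
  e0=[1,0,0] h~>[1,1,4] k~>[3,3]
  e1=[0,1,0] h~>[1,3,1] k~>[2,1]
  e2=[0,0,1] h~>[0,3,0] k~>[4,4]
  ⟦path⟧₂ = ⟨3 2 4; 3 1 4⟩
Equal? same morphism ✓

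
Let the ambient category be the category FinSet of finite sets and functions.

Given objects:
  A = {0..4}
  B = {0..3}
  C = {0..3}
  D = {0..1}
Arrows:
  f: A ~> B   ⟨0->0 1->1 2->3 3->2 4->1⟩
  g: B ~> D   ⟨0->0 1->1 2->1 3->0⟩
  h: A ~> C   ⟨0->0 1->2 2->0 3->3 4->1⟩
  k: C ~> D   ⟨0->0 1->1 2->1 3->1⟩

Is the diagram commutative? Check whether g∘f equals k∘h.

Path 1 = f;g:
  0 f~>0 g~>0
  1 f~>1 g~>1
  2 f~>3 g~>0
  3 f~>2 g~>1
  4 f~>1 g~>1
  ⟦path⟧₁ = ⟨0->0 1->1 2->0 3->1 4->1⟩
Path 2 = h;k:
  0 h~>0 k~>0
  1 h~>2 k~>1
  2 h~>0 k~>0
  3 h~>3 k~>1
  4 h~>1 k~>1
  ⟦path⟧₂ = ⟨0->0 1->1 2->0 3->1 4->1⟩
Equal? same morphism ✓

Answer: COMMUTES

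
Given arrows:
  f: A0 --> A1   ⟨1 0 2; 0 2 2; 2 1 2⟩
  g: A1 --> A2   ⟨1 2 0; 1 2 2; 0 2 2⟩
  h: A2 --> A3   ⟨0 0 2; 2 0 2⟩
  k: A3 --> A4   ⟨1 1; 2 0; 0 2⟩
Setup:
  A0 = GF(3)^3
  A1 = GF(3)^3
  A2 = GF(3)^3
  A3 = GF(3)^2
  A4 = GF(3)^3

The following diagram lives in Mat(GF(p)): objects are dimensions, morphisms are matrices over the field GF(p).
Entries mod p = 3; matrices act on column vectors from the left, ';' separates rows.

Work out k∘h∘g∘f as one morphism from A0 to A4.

  e0=⟨1,0,0⟩ f-->⟨1,0,2⟩ g-->⟨1,2,1⟩ h-->⟨2,1⟩ k-->⟨0,1,2⟩
  e1=⟨0,1,0⟩ f-->⟨0,2,1⟩ g-->⟨1,0,0⟩ h-->⟨0,2⟩ k-->⟨2,0,1⟩
  e2=⟨0,0,1⟩ f-->⟨2,2,2⟩ g-->⟨0,1,2⟩ h-->⟨1,1⟩ k-->⟨2,2,2⟩
composite: ⟨0 2 2; 1 0 2; 2 1 2⟩

Answer: ⟨0 2 2; 1 0 2; 2 1 2⟩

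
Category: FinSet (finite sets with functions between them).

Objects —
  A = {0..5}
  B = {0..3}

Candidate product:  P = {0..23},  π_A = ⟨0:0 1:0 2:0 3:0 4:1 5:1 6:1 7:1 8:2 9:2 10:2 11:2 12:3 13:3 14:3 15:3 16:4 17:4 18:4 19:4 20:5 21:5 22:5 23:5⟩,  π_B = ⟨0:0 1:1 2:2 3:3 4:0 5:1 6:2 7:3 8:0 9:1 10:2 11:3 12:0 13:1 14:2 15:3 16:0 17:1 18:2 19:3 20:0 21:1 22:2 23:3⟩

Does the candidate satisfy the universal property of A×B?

|A|·|B| = 6·4 = 24;  |P| = 24
Check the pairing map k ↦ (π_A(k), π_B(k)):
  0 : (0,0)
  1 : (0,1)
  2 : (0,2)
  3 : (0,3)
  4 : (1,0)
  5 : (1,1)
  6 : (1,2)
  7 : (1,3)
  8 : (2,0)
  9 : (2,1)
  10 : (2,2)
  11 : (2,3)
  12 : (3,0)
  13 : (3,1)
  14 : (3,2)
  15 : (3,3)
  16 : (4,0)
  17 : (4,1)
  18 : (4,2)
  19 : (4,3)
  20 : (5,0)
  21 : (5,1)
  22 : (5,2)
  23 : (5,3)
distinct pairs in image: 24 / 24 needed
  → bijection onto A×B; projections well-typed.

Answer: VALID PRODUCT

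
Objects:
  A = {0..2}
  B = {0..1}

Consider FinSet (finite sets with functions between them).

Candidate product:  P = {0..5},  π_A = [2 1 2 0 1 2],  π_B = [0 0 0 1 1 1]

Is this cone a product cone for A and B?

Answer: NOT A VALID PRODUCT — duplicate pair at indices 2,0

Trace:
|A|·|B| = 3·2 = 6;  |P| = 6
Check the pairing map k ↦ (π_A(k), π_B(k)):
  0 -> (2,0)
  1 -> (1,0)
  2 -> (2,0)  ✗ repeats pair of k=0
  3 -> (0,1)
  4 -> (1,1)
  5 -> (2,1)
distinct pairs in image: 5 / 6 needed
  → (2,0) hit at k=0 and k=2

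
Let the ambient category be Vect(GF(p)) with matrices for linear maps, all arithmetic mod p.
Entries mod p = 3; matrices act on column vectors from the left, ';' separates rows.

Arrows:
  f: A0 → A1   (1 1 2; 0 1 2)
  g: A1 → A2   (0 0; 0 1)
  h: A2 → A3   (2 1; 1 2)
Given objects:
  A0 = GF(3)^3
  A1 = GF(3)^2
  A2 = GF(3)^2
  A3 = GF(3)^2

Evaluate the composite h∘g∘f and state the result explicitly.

  e0=(1,0,0) f→(1,0) g→(0,0) h→(0,0)
  e1=(0,1,0) f→(1,1) g→(0,1) h→(1,2)
  e2=(0,0,1) f→(2,2) g→(0,2) h→(2,1)
composite: (0 1 2; 0 2 1)

Answer: (0 1 2; 0 2 1)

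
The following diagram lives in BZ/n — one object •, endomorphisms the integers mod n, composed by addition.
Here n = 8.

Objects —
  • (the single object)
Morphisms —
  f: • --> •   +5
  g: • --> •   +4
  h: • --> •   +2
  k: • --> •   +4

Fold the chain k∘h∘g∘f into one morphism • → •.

Answer: +7

Trace:
  0 +5≡5 +4≡1 +2≡3 +4≡7  (mod 8)
composite: +7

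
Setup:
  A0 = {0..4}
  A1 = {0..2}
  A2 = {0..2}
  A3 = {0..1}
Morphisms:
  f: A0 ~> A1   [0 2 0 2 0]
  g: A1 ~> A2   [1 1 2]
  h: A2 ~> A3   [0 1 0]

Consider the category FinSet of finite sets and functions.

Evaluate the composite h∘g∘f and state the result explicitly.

Answer: [1 0 1 0 1]

Derivation:
  0 f~>0 g~>1 h~>1
  1 f~>2 g~>2 h~>0
  2 f~>0 g~>1 h~>1
  3 f~>2 g~>2 h~>0
  4 f~>0 g~>1 h~>1
⟦path⟧: [1 0 1 0 1]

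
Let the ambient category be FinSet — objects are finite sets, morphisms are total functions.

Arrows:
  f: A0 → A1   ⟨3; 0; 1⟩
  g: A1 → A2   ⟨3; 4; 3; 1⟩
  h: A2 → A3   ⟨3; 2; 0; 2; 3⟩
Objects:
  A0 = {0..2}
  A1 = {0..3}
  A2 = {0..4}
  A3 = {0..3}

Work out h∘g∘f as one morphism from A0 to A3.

  0 f→3 g→1 h→2
  1 f→0 g→3 h→2
  2 f→1 g→4 h→3
⟦path⟧: ⟨2; 2; 3⟩

Answer: ⟨2; 2; 3⟩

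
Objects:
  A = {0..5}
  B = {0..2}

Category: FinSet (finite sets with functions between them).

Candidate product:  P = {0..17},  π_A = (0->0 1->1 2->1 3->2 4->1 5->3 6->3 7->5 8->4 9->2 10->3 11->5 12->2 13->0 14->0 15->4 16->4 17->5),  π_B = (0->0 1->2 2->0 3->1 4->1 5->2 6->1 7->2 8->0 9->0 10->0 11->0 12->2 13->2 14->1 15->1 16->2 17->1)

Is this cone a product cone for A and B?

|A|·|B| = 6·3 = 18;  |P| = 18
Check the pairing map k ↦ (π_A(k), π_B(k)):
  0 -> (0,0)
  1 -> (1,2)
  2 -> (1,0)
  3 -> (2,1)
  4 -> (1,1)
  5 -> (3,2)
  6 -> (3,1)
  7 -> (5,2)
  8 -> (4,0)
  9 -> (2,0)
  10 -> (3,0)
  11 -> (5,0)
  12 -> (2,2)
  13 -> (0,2)
  14 -> (0,1)
  15 -> (4,1)
  16 -> (4,2)
  17 -> (5,1)
distinct pairs in image: 18 / 18 needed
  → bijection onto A×B; projections well-typed.

Answer: VALID PRODUCT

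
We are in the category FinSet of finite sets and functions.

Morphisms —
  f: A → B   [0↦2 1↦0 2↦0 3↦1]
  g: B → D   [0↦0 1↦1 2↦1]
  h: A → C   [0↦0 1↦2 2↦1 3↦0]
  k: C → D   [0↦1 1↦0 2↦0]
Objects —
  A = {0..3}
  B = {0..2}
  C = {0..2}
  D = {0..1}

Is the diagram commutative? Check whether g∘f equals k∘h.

Path 1 = f;g:
  0 f→2 g→1
  1 f→0 g→0
  2 f→0 g→0
  3 f→1 g→1
  composite₁ = [0↦1 1↦0 2↦0 3↦1]
Path 2 = h;k:
  0 h→0 k→1
  1 h→2 k→0
  2 h→1 k→0
  3 h→0 k→1
  composite₂ = [0↦1 1↦0 2↦0 3↦1]
Equal? equal; square commutes

Answer: COMMUTES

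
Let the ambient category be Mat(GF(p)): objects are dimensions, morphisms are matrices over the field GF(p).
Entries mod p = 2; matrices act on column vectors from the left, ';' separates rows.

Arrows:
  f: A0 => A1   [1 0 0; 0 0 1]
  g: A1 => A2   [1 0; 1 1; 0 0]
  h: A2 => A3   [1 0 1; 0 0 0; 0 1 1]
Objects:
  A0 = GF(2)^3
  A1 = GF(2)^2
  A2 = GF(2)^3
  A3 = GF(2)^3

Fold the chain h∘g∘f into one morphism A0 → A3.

Answer: [1 0 0; 0 0 0; 1 0 1]

Work:
  e0=[1,0,0] f=>[1,0] g=>[1,1,0] h=>[1,0,1]
  e1=[0,1,0] f=>[0,0] g=>[0,0,0] h=>[0,0,0]
  e2=[0,0,1] f=>[0,1] g=>[0,1,0] h=>[0,0,1]
⟦path⟧: [1 0 0; 0 0 0; 1 0 1]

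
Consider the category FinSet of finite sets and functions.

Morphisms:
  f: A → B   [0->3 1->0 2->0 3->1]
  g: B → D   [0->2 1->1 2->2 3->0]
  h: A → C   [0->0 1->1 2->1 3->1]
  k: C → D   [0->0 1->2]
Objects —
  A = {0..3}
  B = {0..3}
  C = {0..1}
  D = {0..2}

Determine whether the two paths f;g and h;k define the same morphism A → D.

Answer: DOES NOT COMMUTE

Derivation:
Along f;g (path 1):
  0 f→3 g→0
  1 f→0 g→2
  2 f→0 g→2
  3 f→1 g→1
  result₁ = [0->0 1->2 2->2 3->1]
Along h;k (path 2):
  0 h→0 k→0
  1 h→1 k→2
  2 h→1 k→2
  3 h→1 k→2
  result₂ = [0->0 1->2 2->2 3->2]
Equal? differ; not commutative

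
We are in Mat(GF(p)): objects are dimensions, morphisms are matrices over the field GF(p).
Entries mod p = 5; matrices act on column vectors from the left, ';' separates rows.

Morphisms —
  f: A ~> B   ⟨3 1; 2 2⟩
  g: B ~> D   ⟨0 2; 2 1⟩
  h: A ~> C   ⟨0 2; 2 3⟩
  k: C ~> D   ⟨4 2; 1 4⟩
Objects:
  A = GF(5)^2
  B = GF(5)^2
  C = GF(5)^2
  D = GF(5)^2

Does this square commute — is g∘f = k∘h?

Answer: COMMUTES

Trace:
Along f;g (path 1):
  e0=⟨1,0⟩ f~>⟨3,2⟩ g~>⟨4,3⟩
  e1=⟨0,1⟩ f~>⟨1,2⟩ g~>⟨4,4⟩
  composite₁ = ⟨4 4; 3 4⟩
Along h;k (path 2):
  e0=⟨1,0⟩ h~>⟨0,2⟩ k~>⟨4,3⟩
  e1=⟨0,1⟩ h~>⟨2,3⟩ k~>⟨4,4⟩
  composite₂ = ⟨4 4; 3 4⟩
Equal? same morphism ✓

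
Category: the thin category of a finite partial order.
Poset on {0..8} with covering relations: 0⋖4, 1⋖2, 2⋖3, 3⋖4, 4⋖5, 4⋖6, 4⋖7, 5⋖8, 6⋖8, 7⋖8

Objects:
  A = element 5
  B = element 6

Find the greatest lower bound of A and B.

Answer: A∧B = 4

Derivation:
Common predecessors of 5,6: {0,1,2,3,4}
  0 ≤ 4
  1 ≤ 4
  2 ≤ 4
  3 ≤ 4
  4 ≤ 4
glb = 4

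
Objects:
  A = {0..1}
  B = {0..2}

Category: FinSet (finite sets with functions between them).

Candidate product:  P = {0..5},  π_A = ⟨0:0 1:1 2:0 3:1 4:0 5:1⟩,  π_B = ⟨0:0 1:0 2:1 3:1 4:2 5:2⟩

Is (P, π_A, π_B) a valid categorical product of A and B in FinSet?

|A|·|B| = 2·3 = 6;  |P| = 6
Check the pairing map k ↦ (π_A(k), π_B(k)):
  0 : (0,0)
  1 : (1,0)
  2 : (0,1)
  3 : (1,1)
  4 : (0,2)
  5 : (1,2)
distinct pairs in image: 6 / 6 needed
  → bijection onto A×B; projections well-typed.

Answer: VALID PRODUCT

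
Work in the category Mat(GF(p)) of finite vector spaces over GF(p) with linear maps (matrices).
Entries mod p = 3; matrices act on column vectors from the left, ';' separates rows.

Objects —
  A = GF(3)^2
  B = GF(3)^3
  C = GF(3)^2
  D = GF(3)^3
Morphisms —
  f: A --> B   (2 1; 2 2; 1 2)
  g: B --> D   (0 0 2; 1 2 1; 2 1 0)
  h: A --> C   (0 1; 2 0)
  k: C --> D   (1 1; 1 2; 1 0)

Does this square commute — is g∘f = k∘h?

1) trace f;g:
  e0=⟨1,0⟩ f-->⟨2,2,1⟩ g-->⟨2,1,0⟩
  e1=⟨0,1⟩ f-->⟨1,2,2⟩ g-->⟨1,1,1⟩
  result₁ = (2 1; 1 1; 0 1)
2) trace h;k:
  e0=⟨1,0⟩ h-->⟨0,2⟩ k-->⟨2,1,0⟩
  e1=⟨0,1⟩ h-->⟨1,0⟩ k-->⟨1,1,1⟩
  result₂ = (2 1; 1 1; 0 1)
Equal? equal; square commutes

Answer: COMMUTES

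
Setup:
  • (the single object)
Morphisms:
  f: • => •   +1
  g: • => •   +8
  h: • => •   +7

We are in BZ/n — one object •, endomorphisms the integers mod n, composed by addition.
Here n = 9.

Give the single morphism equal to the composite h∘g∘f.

Answer: +7

Trace:
  0 +1≡1 +8≡0 +7≡7  (mod 9)
composite: +7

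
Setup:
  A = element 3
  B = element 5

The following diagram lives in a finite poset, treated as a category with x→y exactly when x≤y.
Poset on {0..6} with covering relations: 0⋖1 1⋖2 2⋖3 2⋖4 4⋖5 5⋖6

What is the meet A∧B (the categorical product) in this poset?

Lower bounds of A=3 and B=5: {0,1,2}
  0 <= 2
  1 <= 2
  2 <= 2
glb = 2

Answer: A∧B = 2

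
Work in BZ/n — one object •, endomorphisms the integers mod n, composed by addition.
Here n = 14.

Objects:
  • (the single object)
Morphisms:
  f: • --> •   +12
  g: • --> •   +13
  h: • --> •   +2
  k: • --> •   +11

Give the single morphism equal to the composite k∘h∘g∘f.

Answer: +10

Derivation:
  0 +12≡12 +13≡11 +2≡13 +11≡10  (mod 14)
result: +10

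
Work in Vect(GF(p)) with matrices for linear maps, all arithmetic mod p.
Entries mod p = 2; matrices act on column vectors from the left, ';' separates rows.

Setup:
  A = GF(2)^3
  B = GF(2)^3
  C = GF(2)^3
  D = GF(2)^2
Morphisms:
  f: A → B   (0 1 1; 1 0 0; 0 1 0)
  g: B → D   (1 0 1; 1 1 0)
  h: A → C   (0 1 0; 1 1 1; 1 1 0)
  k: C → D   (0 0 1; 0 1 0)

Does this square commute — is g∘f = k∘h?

Path 1 = f;g:
  e0=⟨1,0,0⟩ f→⟨0,1,0⟩ g→⟨0,1⟩
  e1=⟨0,1,0⟩ f→⟨1,0,1⟩ g→⟨0,1⟩
  e2=⟨0,0,1⟩ f→⟨1,0,0⟩ g→⟨1,1⟩
  ⟦path⟧₁ = (0 0 1; 1 1 1)
Path 2 = h;k:
  e0=⟨1,0,0⟩ h→⟨0,1,1⟩ k→⟨1,1⟩
  e1=⟨0,1,0⟩ h→⟨1,1,1⟩ k→⟨1,1⟩
  e2=⟨0,0,1⟩ h→⟨0,1,0⟩ k→⟨0,1⟩
  ⟦path⟧₂ = (1 1 0; 1 1 1)
Equal? NO — does not commute

Answer: DOES NOT COMMUTE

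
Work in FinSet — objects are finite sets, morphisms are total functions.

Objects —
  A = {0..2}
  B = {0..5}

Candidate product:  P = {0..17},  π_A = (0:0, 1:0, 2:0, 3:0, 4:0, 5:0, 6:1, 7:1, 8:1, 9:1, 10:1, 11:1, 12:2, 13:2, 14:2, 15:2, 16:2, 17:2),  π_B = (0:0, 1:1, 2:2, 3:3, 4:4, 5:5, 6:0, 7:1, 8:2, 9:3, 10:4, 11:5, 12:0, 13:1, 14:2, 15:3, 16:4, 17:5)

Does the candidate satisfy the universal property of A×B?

Answer: VALID PRODUCT

Trace:
|A|·|B| = 3·6 = 18;  |P| = 18
Check the pairing map k ↦ (π_A(k), π_B(k)):
  0 : (0,0)
  1 : (0,1)
  2 : (0,2)
  3 : (0,3)
  4 : (0,4)
  5 : (0,5)
  6 : (1,0)
  7 : (1,1)
  8 : (1,2)
  9 : (1,3)
  10 : (1,4)
  11 : (1,5)
  12 : (2,0)
  13 : (2,1)
  14 : (2,2)
  15 : (2,3)
  16 : (2,4)
  17 : (2,5)
distinct pairs in image: 18 / 18 needed
  → bijection onto A×B; projections well-typed.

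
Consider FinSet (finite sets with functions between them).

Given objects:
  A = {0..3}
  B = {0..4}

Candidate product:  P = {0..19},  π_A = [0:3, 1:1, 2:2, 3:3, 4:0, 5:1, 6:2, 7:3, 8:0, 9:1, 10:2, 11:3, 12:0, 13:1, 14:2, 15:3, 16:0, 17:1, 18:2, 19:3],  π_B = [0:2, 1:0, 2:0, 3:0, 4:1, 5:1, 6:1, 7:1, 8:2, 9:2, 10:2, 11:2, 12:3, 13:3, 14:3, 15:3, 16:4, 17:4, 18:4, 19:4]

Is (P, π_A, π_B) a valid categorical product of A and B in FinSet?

Answer: NOT A VALID PRODUCT — duplicate pair at indices 11,0

Derivation:
|A|·|B| = 4·5 = 20;  |P| = 20
Check the pairing map k ↦ (π_A(k), π_B(k)):
  0 : (3,2)
  1 : (1,0)
  2 : (2,0)
  3 : (3,0)
  4 : (0,1)
  5 : (1,1)
  6 : (2,1)
  7 : (3,1)
  8 : (0,2)
  9 : (1,2)
  10 : (2,2)
  11 : (3,2)  ✗ repeats pair of k=0
  12 : (0,3)
  13 : (1,3)
  14 : (2,3)
  15 : (3,3)
  16 : (0,4)
  17 : (1,4)
  18 : (2,4)
  19 : (3,4)
distinct pairs in image: 19 / 20 needed
  → (3,2) hit at k=0 and k=11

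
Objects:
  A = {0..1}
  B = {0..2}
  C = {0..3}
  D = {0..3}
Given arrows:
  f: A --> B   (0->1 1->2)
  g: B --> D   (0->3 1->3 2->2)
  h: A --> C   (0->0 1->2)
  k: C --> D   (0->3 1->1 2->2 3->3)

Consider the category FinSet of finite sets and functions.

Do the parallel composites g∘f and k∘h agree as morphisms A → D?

Along f;g (path 1):
  0 f-->1 g-->3
  1 f-->2 g-->2
  ⟦path⟧₁ = (0->3 1->2)
Along h;k (path 2):
  0 h-->0 k-->3
  1 h-->2 k-->2
  ⟦path⟧₂ = (0->3 1->2)
Equal? YES — commutes

Answer: COMMUTES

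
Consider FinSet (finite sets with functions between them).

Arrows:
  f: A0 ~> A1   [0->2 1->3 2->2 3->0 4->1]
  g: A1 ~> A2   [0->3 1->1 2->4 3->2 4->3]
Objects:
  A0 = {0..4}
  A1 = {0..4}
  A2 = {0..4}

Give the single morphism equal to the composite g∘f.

Answer: [0->4 1->2 2->4 3->3 4->1]

Trace:
  0 f~>2 g~>4
  1 f~>3 g~>2
  2 f~>2 g~>4
  3 f~>0 g~>3
  4 f~>1 g~>1
⟦path⟧: [0->4 1->2 2->4 3->3 4->1]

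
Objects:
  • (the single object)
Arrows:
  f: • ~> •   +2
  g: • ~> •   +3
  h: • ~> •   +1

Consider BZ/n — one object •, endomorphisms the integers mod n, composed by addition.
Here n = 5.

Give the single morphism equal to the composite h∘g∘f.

  0 +2≡2 +3≡0 +1≡1  (mod 5)
⟦path⟧: +1

Answer: +1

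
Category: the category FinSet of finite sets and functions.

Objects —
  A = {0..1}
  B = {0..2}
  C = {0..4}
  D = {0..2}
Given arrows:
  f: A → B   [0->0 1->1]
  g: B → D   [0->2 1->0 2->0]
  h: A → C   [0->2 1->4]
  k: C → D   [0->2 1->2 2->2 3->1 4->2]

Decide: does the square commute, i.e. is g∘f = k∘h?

Path 1 = f;g:
  0 f→0 g→2
  1 f→1 g→0
  result₁ = [0->2 1->0]
Path 2 = h;k:
  0 h→2 k→2
  1 h→4 k→2
  result₂ = [0->2 1->2]
Equal? distinct morphisms ✗

Answer: DOES NOT COMMUTE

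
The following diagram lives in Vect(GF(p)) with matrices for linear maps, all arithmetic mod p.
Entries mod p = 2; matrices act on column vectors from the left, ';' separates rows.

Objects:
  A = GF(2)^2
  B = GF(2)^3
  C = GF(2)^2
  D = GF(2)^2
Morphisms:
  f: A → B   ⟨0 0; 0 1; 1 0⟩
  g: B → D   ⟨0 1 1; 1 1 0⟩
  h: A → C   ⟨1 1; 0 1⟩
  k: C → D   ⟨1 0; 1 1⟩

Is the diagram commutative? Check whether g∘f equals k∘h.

Answer: DOES NOT COMMUTE

Derivation:
1) trace f;g:
  e0=(1,0) f→(0,0,1) g→(1,0)
  e1=(0,1) f→(0,1,0) g→(1,1)
  result₁ = ⟨1 1; 0 1⟩
2) trace h;k:
  e0=(1,0) h→(1,0) k→(1,1)
  e1=(0,1) h→(1,1) k→(1,0)
  result₂ = ⟨1 1; 1 0⟩
Equal? distinct morphisms ✗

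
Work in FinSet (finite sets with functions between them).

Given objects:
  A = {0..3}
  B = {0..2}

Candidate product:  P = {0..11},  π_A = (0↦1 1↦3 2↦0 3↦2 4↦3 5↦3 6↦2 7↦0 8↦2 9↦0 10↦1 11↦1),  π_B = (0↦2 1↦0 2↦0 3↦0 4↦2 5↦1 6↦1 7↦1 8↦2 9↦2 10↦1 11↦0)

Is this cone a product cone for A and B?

|A|·|B| = 4·3 = 12;  |P| = 12
Check the pairing map k ↦ (π_A(k), π_B(k)):
  0 ↦ (1,2)
  1 ↦ (3,0)
  2 ↦ (0,0)
  3 ↦ (2,0)
  4 ↦ (3,2)
  5 ↦ (3,1)
  6 ↦ (2,1)
  7 ↦ (0,1)
  8 ↦ (2,2)
  9 ↦ (0,2)
  10 ↦ (1,1)
  11 ↦ (1,0)
distinct pairs in image: 12 / 12 needed
  → bijection onto A×B; projections well-typed.

Answer: VALID PRODUCT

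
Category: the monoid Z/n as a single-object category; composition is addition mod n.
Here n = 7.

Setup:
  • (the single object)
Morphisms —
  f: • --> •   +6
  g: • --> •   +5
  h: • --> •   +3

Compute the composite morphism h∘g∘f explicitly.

  0 +6≡6 +5≡4 +3≡0  (mod 7)
result: +0

Answer: +0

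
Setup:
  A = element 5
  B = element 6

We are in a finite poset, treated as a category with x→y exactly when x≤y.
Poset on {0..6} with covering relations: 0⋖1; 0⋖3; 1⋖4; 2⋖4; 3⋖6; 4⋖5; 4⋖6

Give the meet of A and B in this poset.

Answer: A∧B = 4

Work:
{x : x⊑A ∧ x⊑B} = {0,1,2,4}  (A=5, B=6)
  0 ⊑ 4
  1 ⊑ 4
  2 ⊑ 4
  4 ⊑ 4
glb = 4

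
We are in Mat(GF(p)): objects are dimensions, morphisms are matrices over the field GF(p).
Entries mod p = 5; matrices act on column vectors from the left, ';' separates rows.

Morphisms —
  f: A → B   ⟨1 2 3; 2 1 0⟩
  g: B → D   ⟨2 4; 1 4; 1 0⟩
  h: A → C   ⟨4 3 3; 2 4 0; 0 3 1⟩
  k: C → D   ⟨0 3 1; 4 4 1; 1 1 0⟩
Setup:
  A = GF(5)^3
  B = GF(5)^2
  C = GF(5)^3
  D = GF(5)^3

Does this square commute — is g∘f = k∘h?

Along f;g (path 1):
  e0=(1,0,0) f→(1,2) g→(0,4,1)
  e1=(0,1,0) f→(2,1) g→(3,1,2)
  e2=(0,0,1) f→(3,0) g→(1,3,3)
  ⟦path⟧₁ = ⟨0 3 1; 4 1 3; 1 2 3⟩
Along h;k (path 2):
  e0=(1,0,0) h→(4,2,0) k→(1,4,1)
  e1=(0,1,0) h→(3,4,3) k→(0,1,2)
  e2=(0,0,1) h→(3,0,1) k→(1,3,3)
  ⟦path⟧₂ = ⟨1 0 1; 4 1 3; 1 2 3⟩
Equal? distinct morphisms ✗

Answer: DOES NOT COMMUTE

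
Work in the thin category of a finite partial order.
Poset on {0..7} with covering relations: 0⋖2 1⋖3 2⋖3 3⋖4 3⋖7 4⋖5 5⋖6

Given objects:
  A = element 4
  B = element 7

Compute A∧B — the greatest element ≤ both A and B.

Common predecessors of 4,7: {0,1,2,3}
  0 <= 3
  1 <= 3
  2 <= 3
  3 <= 3
glb = 3

Answer: A∧B = 3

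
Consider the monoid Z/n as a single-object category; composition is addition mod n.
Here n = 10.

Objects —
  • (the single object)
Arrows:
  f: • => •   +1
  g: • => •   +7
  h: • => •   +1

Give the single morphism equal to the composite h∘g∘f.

Answer: +9

Trace:
  0 +1≡1 +7≡8 +1≡9  (mod 10)
⟦path⟧: +9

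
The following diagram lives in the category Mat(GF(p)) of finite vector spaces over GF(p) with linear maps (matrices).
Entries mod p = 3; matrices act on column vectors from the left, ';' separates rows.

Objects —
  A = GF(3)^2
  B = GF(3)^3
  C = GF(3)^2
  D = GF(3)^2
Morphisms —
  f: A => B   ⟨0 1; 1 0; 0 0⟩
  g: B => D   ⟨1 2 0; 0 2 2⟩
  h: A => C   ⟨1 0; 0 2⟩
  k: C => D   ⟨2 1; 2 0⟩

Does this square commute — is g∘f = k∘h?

1) trace f;g:
  e0=(1,0) f=>(0,1,0) g=>(2,2)
  e1=(0,1) f=>(1,0,0) g=>(1,0)
  composite₁ = ⟨2 1; 2 0⟩
2) trace h;k:
  e0=(1,0) h=>(1,0) k=>(2,2)
  e1=(0,1) h=>(0,2) k=>(2,0)
  composite₂ = ⟨2 2; 2 0⟩
Equal? distinct morphisms ✗

Answer: DOES NOT COMMUTE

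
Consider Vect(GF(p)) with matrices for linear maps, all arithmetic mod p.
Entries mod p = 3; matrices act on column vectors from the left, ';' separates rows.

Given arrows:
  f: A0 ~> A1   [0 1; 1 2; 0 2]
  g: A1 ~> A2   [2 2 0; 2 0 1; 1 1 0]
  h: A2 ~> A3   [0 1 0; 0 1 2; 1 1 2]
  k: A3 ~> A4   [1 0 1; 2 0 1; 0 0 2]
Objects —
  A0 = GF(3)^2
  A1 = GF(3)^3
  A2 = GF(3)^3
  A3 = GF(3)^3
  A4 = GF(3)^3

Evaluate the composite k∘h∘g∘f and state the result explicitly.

Answer: [1 2; 1 0; 2 2]

Trace:
  e0=[1,0] f~>[0,1,0] g~>[2,0,1] h~>[0,2,1] k~>[1,1,2]
  e1=[0,1] f~>[1,2,2] g~>[0,1,0] h~>[1,1,1] k~>[2,0,2]
composite: [1 2; 1 0; 2 2]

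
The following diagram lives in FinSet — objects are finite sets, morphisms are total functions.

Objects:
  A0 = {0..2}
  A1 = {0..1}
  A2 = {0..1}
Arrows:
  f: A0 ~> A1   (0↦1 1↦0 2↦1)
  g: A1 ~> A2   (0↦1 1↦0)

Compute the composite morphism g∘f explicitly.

  0 f~>1 g~>0
  1 f~>0 g~>1
  2 f~>1 g~>0
composite: (0↦0 1↦1 2↦0)

Answer: (0↦0 1↦1 2↦0)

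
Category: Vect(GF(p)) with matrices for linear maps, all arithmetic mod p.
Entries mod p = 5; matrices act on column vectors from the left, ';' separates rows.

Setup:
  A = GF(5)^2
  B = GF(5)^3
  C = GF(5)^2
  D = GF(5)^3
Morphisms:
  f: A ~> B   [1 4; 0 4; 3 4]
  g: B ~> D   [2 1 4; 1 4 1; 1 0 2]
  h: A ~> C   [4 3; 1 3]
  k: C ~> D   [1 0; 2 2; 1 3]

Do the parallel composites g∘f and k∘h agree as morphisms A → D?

Along f;g (path 1):
  e0=(1,0) f~>(1,0,3) g~>(4,4,2)
  e1=(0,1) f~>(4,4,4) g~>(3,4,2)
  result₁ = [4 3; 4 4; 2 2]
Along h;k (path 2):
  e0=(1,0) h~>(4,1) k~>(4,0,2)
  e1=(0,1) h~>(3,3) k~>(3,2,2)
  result₂ = [4 3; 0 2; 2 2]
Equal? differ; not commutative

Answer: DOES NOT COMMUTE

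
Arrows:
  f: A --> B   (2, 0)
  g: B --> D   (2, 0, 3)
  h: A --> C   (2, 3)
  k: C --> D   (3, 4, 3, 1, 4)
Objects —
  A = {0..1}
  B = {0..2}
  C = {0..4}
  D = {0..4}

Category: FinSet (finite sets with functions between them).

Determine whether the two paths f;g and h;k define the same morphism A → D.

Answer: DOES NOT COMMUTE

Work:
Along f;g (path 1):
  0 f-->2 g-->3
  1 f-->0 g-->2
  result₁ = (3, 2)
Along h;k (path 2):
  0 h-->2 k-->3
  1 h-->3 k-->1
  result₂ = (3, 1)
Equal? NO — does not commute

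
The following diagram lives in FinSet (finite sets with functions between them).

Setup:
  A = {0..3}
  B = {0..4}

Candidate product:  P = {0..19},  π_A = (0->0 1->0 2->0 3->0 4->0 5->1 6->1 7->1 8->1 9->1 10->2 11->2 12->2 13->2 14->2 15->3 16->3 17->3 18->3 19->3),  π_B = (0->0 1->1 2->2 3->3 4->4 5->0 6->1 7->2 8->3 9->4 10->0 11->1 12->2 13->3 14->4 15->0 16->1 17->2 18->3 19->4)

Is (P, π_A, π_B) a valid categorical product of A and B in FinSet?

|A|·|B| = 4·5 = 20;  |P| = 20
Check the pairing map k ↦ (π_A(k), π_B(k)):
  0 -> (0,0)
  1 -> (0,1)
  2 -> (0,2)
  3 -> (0,3)
  4 -> (0,4)
  5 -> (1,0)
  6 -> (1,1)
  7 -> (1,2)
  8 -> (1,3)
  9 -> (1,4)
  10 -> (2,0)
  11 -> (2,1)
  12 -> (2,2)
  13 -> (2,3)
  14 -> (2,4)
  15 -> (3,0)
  16 -> (3,1)
  17 -> (3,2)
  18 -> (3,3)
  19 -> (3,4)
distinct pairs in image: 20 / 20 needed
  → bijection onto A×B; projections well-typed.

Answer: VALID PRODUCT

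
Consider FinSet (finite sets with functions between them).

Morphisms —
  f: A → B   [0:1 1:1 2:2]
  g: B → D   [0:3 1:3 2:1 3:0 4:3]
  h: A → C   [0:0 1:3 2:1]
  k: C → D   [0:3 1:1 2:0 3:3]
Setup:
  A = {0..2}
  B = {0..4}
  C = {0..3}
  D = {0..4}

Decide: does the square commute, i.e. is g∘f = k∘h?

Answer: COMMUTES

Trace:
Along f;g (path 1):
  0 f→1 g→3
  1 f→1 g→3
  2 f→2 g→1
  result₁ = [0:3 1:3 2:1]
Along h;k (path 2):
  0 h→0 k→3
  1 h→3 k→3
  2 h→1 k→1
  result₂ = [0:3 1:3 2:1]
Equal? same morphism ✓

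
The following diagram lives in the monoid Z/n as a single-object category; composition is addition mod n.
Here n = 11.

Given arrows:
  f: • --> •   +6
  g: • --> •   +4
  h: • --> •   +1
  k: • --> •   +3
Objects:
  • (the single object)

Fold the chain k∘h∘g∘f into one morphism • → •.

  0 +6≡6 +4≡10 +1≡0 +3≡3  (mod 11)
composite: +3

Answer: +3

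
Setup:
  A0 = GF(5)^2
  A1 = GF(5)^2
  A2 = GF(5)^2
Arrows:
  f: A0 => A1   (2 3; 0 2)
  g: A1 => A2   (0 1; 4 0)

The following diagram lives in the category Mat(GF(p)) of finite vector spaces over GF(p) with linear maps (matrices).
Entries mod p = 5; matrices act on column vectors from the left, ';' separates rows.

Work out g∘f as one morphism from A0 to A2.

  e0=[1,0] f=>[2,0] g=>[0,3]
  e1=[0,1] f=>[3,2] g=>[2,2]
result: (0 2; 3 2)

Answer: (0 2; 3 2)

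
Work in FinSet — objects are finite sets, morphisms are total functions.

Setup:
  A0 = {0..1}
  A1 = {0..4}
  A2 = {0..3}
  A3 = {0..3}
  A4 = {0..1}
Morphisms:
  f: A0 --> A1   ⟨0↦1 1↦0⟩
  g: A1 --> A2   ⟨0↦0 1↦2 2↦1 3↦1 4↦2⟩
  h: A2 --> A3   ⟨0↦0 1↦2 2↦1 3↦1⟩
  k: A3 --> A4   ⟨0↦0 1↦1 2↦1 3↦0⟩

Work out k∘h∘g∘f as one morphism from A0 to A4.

  0 f-->1 g-->2 h-->1 k-->1
  1 f-->0 g-->0 h-->0 k-->0
result: ⟨0↦1 1↦0⟩

Answer: ⟨0↦1 1↦0⟩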